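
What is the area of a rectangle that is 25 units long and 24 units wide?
Area = length * width
Area = 25 * 24
Area = 600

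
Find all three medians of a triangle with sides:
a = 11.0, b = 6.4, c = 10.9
Using m_x = ½√(2y² + 2z² - x²):
m_a = ½√(2·6.4² + 2·10.9² - 11.0²) = ½√198.54 = 7.045
m_b = ½√(2·11.0² + 2·10.9² - 6.4²) = ½√438.66 = 10.47
m_c = ½√(2·11.0² + 2·6.4² - 10.9²) = ½√205.11 = 7.161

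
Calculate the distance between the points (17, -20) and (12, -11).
Using the distance formula: d = sqrt((x₂-x₁)² + (y₂-y₁)²)
dx = 12 - 17 = -5
dy = (-11) - (-20) = 9
d = sqrt((-5)² + 9²) = sqrt(25 + 81) = sqrt(106) = 10.30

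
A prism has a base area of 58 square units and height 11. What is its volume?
Volume = base area * height
Volume = 58 * 11
Volume = 638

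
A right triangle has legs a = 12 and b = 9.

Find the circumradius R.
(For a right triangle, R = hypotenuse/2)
Hypotenuse c = √(12² + 9²) = √225 = 15
R = c/2 = 7.5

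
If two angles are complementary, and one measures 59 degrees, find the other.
Complementary angles sum to 90 degrees.
Other angle = 90 - 59
Other angle = 31 degrees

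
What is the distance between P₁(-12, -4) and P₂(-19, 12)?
Using the distance formula: d = sqrt((x₂-x₁)² + (y₂-y₁)²)
dx = (-19) - (-12) = -7
dy = 12 - (-4) = 16
d = sqrt((-7)² + 16²) = sqrt(49 + 256) = sqrt(305) = 17.46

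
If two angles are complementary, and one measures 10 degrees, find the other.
Complementary angles sum to 90 degrees.
Other angle = 90 - 10
Other angle = 80 degrees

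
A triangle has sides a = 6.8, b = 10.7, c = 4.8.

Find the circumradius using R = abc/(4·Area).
s = (a+b+c)/2 = 11.15
Area = √(s(s-a)(s-b)(s-c)) = √(11.15·4.35·0.45·6.35) = 11.7727
R = abc/(4·Area) = (6.8·10.7·4.8)/(4·11.7727) = 349.248/47.0908 = 7.416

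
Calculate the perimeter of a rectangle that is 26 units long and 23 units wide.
Perimeter = 2 * (length + width)
Perimeter = 2 * (26 + 23)
Perimeter = 2 * 49
Perimeter = 98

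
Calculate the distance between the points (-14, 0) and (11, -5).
Using the distance formula: d = sqrt((x₂-x₁)² + (y₂-y₁)²)
dx = 11 - (-14) = 25
dy = (-5) - 0 = -5
d = sqrt(25² + (-5)²) = sqrt(625 + 25) = sqrt(650) = 25.50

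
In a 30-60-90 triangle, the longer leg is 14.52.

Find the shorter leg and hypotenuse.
In a 30-60-90 triangle, sides are in ratio 1 : √3 : 2.
Long leg = short leg·√3  →  short leg = 14.52/√3 = 8.383
Hypotenuse = 2·(short leg) = 2·14.52/√3 = 16.77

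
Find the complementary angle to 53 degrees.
Complementary angles sum to 90 degrees.
Other angle = 90 - 53
Other angle = 37 degrees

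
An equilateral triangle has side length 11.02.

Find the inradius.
For an equilateral triangle, r = s/(2√3) where s is the side.
r = 11.02/(2√3) = 11.02/3.464102 = 3.181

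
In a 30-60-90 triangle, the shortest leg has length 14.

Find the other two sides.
Long leg = 14√3 = 24.25, Hypotenuse = 28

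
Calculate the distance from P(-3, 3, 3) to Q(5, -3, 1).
d = √[(8)² + (-6)² + (-2)²] = √104 = 10.2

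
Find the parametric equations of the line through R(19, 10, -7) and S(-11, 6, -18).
Direction vector d = S - R = (-30, -4, -11)
x = 19 - 30t, y = 10 - 4t, z = -7 - 11t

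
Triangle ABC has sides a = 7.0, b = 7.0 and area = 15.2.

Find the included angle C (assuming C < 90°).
Area = ½ab·sin(C)  →  sin(C) = 2·Area/(ab)
sin(C) = 2·15.2/(7.0·7.0) = 0.620408
C = arcsin(0.620408) = 38.35°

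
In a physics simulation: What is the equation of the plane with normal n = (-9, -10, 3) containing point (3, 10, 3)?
d = n·P = (-9)(3) + (-10)(10) + (3)(3) = -118
Plane: -9x - 10y + 3z = -118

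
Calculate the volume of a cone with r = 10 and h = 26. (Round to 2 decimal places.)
Volume = (1/3) * pi * r² * h
Volume = (1/3) * pi * 10² * 26
Volume = (1/3) * pi * 100 * 26
Volume = (1/3) * pi * 2600
Volume = 2722.71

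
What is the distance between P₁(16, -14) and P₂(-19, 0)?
Using the distance formula: d = sqrt((x₂-x₁)² + (y₂-y₁)²)
dx = (-19) - 16 = -35
dy = 0 - (-14) = 14
d = sqrt((-35)² + 14²) = sqrt(1225 + 196) = sqrt(1421) = 37.70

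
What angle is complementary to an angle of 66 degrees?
Complementary angles sum to 90 degrees.
Other angle = 90 - 66
Other angle = 24 degrees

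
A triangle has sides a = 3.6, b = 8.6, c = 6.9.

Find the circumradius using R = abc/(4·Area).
s = (a+b+c)/2 = 9.55
Area = √(s(s-a)(s-b)(s-c)) = √(9.55·5.95·0.95·2.65) = 11.9604
R = abc/(4·Area) = (3.6·8.6·6.9)/(4·11.9604) = 213.624/47.8416 = 4.465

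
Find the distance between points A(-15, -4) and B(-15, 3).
Using the distance formula: d = sqrt((x₂-x₁)² + (y₂-y₁)²)
dx = (-15) - (-15) = 0
dy = 3 - (-4) = 7
d = sqrt(0² + 7²) = sqrt(0 + 49) = sqrt(49) = 7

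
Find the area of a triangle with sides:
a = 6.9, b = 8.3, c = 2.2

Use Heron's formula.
s = (a+b+c)/2 = (6.9+8.3+2.2)/2 = 8.7
A = √(s(s-a)(s-b)(s-c)) = √(8.7·1.8·0.4·6.5)
A = √40.716 = 6.381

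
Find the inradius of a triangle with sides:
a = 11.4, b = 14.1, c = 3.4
s = (a+b+c)/2 = (11.4+14.1+3.4)/2 = 14.45
Area = √(s(s-a)(s-b)(s-c)) = √(14.45·3.05·0.35·11.05) = 13.0557
r = Area/s = 13.0557/14.45 = 0.9035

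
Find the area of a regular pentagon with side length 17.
For a regular 5-gon with side length s = 17:
Apothem a = s / (2*tan(pi/5)) = 17 / (2*tan(pi/5)) ≈ 11.6992
Perimeter P = 5 * 17 = 85
Area = (1/2) * P * a = (1/2) * 85 * 11.6992 = 497.22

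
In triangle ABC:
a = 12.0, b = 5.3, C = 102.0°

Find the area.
Using A = ½ab·sin(C):
A = ½·12.0·5.3·sin(102.0°) = ½·63.6·0.978148 = 31.11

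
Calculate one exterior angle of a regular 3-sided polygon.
Exterior angle of a regular n-gon = 360/n
Exterior angle = 360/3
Exterior angle = 120 degrees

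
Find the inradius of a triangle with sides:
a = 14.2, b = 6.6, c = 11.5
s = (a+b+c)/2 = (14.2+6.6+11.5)/2 = 16.15
Area = √(s(s-a)(s-b)(s-c)) = √(16.15·1.95·9.55·4.65) = 37.3966
r = Area/s = 37.3966/16.15 = 2.316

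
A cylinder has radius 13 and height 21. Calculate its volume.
Volume = pi * r² * h
Volume = pi * 13² * 21
Volume = pi * 169 * 21
Volume = pi * 3549
Volume = 11149.51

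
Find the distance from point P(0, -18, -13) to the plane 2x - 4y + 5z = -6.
d = |2(0) + (-4)(-18) + 5(-13) - (-6)| / √(2² + (-4)² + 5²) = 13/√45 = 1.938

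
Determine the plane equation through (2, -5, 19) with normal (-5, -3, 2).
d = n·P = (-5)(2) + (-3)(-5) + (2)(19) = 43
Plane: -5x - 3y + 2z = 43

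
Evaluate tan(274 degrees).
tan(274 degrees) = -14.3007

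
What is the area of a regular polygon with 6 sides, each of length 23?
For a regular 6-gon with side length s = 23:
Apothem a = s / (2*tan(pi/6)) = 23 / (2*tan(pi/6)) ≈ 19.9186
Perimeter P = 6 * 23 = 138
Area = (1/2) * P * a = (1/2) * 138 * 19.9186 = 1374.38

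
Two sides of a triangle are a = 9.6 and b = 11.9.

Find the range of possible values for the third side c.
By the triangle inequality: |a - b| < c < a + b
|9.6 - 11.9| < c < 9.6 + 11.9
2.3 < c < 21.5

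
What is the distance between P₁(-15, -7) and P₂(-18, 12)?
Using the distance formula: d = sqrt((x₂-x₁)² + (y₂-y₁)²)
dx = (-18) - (-15) = -3
dy = 12 - (-7) = 19
d = sqrt((-3)² + 19²) = sqrt(9 + 361) = sqrt(370) = 19.24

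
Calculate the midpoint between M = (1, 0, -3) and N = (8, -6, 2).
Midpoint = ((1+8)/2, (0-6)/2, (-3+2)/2) = (4.5, -3, -0.5)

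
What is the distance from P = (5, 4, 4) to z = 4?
d = |0(5) + 0(4) + 1(4) - (4)| / √(0² + 0² + 1²) = 0/√1 = 0.0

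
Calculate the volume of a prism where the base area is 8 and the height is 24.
Volume = base area * height
Volume = 8 * 24
Volume = 192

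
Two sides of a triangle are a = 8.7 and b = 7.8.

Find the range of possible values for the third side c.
By the triangle inequality: |a - b| < c < a + b
|8.7 - 7.8| < c < 8.7 + 7.8
0.9 < c < 16.5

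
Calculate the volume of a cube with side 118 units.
Volume = s³
Volume = 118³
Volume = 1643032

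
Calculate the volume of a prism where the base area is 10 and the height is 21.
Volume = base area * height
Volume = 10 * 21
Volume = 210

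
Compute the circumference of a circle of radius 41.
Circumference = 2 * pi * r
Circumference = 2 * pi * 41
Circumference = 257.61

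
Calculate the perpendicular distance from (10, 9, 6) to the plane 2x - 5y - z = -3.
d = |2(10) + (-5)(9) + (-1)(6) - (-3)| / √(2² + (-5)² + (-1)²) = 28/√30 = 5.112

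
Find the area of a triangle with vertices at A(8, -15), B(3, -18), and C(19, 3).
Using the coordinate formula: Area = (1/2)|x₁(y₂-y₃) + x₂(y₃-y₁) + x₃(y₁-y₂)|
Area = (1/2)|8((-18)-3) + 3(3-(-15)) + 19((-15)-(-18))|
Area = (1/2)|8*(-21) + 3*18 + 19*3|
Area = (1/2)|(-168) + 54 + 57|
Area = (1/2)*57 = 28.50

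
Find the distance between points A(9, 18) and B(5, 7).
Using the distance formula: d = sqrt((x₂-x₁)² + (y₂-y₁)²)
dx = 5 - 9 = -4
dy = 7 - 18 = -11
d = sqrt((-4)² + (-11)²) = sqrt(16 + 121) = sqrt(137) = 11.70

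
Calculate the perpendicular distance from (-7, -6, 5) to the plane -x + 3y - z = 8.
d = |(-1)(-7) + 3(-6) + (-1)(5) - (8)| / √((-1)² + 3² + (-1)²) = 24/√11 = 7.236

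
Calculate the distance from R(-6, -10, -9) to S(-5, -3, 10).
d = √[(1)² + (7)² + (19)²] = √411 = 20.27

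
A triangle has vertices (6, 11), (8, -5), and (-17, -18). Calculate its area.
Using the coordinate formula: Area = (1/2)|x₁(y₂-y₃) + x₂(y₃-y₁) + x₃(y₁-y₂)|
Area = (1/2)|6((-5)-(-18)) + 8((-18)-11) + (-17)(11-(-5))|
Area = (1/2)|6*13 + 8*(-29) + (-17)*16|
Area = (1/2)|78 + (-232) + (-272)|
Area = (1/2)*426 = 213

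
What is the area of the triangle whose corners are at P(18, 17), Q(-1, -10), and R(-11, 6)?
Using the coordinate formula: Area = (1/2)|x₁(y₂-y₃) + x₂(y₃-y₁) + x₃(y₁-y₂)|
Area = (1/2)|18((-10)-6) + (-1)(6-17) + (-11)(17-(-10))|
Area = (1/2)|18*(-16) + (-1)*(-11) + (-11)*27|
Area = (1/2)|(-288) + 11 + (-297)|
Area = (1/2)*574 = 287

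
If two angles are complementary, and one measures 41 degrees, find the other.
Complementary angles sum to 90 degrees.
Other angle = 90 - 41
Other angle = 49 degrees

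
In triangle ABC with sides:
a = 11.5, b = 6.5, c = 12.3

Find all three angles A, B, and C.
By the law of cosines:
cos(A) = (b² + c² - a²)/(2bc) = 0.383302  →  A = 67.46°
cos(B) = (a² + c² - b²)/(2ac) = 0.852916  →  B = 31.47°
cos(C) = (a² + b² - c²)/(2ab) = 0.155251  →  C = 81.07°
Check: A + B + C = 180.0° ✓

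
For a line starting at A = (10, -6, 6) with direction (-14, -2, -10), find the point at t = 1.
P(1) = (10 + (-14)(1), -6 + (-2)(1), 6 + (-10)(1)) = (-4, -8, -4)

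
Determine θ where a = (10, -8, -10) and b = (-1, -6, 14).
a·b = -102, |a|² = 264, |b|² = 233
cos θ = -102/√61512 ≈ -0.4113
θ ≈ 114.3°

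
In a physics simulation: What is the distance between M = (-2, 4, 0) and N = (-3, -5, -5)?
d = √[(-1)² + (-9)² + (-5)²] = √107 = 10.34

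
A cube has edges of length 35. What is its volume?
Volume = s³
Volume = 35³
Volume = 42875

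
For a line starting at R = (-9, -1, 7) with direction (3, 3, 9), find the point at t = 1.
P(1) = (-9 + 3(1), -1 + 3(1), 7 + 9(1)) = (-6, 2, 16)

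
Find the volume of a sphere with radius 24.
Volume = (4/3) * pi * r³
Volume = (4/3) * pi * 24³
Volume = (4/3) * pi * 13824
Volume = 57905.84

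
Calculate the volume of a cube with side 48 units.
Volume = s³
Volume = 48³
Volume = 110592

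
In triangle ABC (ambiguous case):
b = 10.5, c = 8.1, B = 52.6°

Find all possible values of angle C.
sin(C)/c = sin(B)/b  →  sin(C) = c·sin(B)/b = 8.1·sin(52.6°)/10.5 = 0.612834
C₁ = arcsin(0.612834) = 37.79°,  C₂ = 180° - C₁ = 142.21°
Check C₂: A = 180° - 52.6° - 142.21° = -14.81° ≤ 0, rejected
C = 37.79° (one solution)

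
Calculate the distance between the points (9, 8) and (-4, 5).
Using the distance formula: d = sqrt((x₂-x₁)² + (y₂-y₁)²)
dx = (-4) - 9 = -13
dy = 5 - 8 = -3
d = sqrt((-13)² + (-3)²) = sqrt(169 + 9) = sqrt(178) = 13.34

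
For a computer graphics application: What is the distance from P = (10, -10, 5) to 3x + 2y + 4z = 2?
d = |3(10) + 2(-10) + 4(5) - (2)| / √(3² + 2² + 4²) = 28/√29 = 5.199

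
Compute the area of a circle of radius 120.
Area = pi * r²
Area = pi * 120²
Area = pi * 14400
Area = 45238.93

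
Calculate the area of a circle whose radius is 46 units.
Area = pi * r²
Area = pi * 46²
Area = pi * 2116
Area = 6647.61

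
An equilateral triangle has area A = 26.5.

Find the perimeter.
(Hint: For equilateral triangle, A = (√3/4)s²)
A = (√3/4)s²  →  s² = 4A/√3 = 4·26.5/√3 = 61.1991
s = 7.82299
Perimeter = 3s = 23.47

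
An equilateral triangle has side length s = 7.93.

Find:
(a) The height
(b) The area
(a) Height h = s·√3/2 = 7.93·√3/2 = 6.868
(b) Area = (√3/4)·s² = (√3/4)·7.93² = (√3/4)·62.8849 = 27.23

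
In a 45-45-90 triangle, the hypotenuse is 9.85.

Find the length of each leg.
In a 45-45-90 triangle, hypotenuse = leg·√2  →  leg = hypotenuse/√2
leg = 9.85/√2 = 6.965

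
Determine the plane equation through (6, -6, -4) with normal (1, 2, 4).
d = n·P = (1)(6) + (2)(-6) + (4)(-4) = -22
Plane: x + 2y + 4z = -22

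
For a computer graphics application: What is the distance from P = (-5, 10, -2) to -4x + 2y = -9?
d = |(-4)(-5) + 2(10) + 0(-2) - (-9)| / √((-4)² + 2² + 0²) = 49/√20 = 10.96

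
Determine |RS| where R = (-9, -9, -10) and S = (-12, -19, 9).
d = √[(-3)² + (-10)² + (19)²] = √470 = 21.68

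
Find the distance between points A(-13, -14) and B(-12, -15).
Using the distance formula: d = sqrt((x₂-x₁)² + (y₂-y₁)²)
dx = (-12) - (-13) = 1
dy = (-15) - (-14) = -1
d = sqrt(1² + (-1)²) = sqrt(1 + 1) = sqrt(2) = 1.41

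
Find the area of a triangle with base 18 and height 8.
Area = (1/2) * base * height
Area = (1/2) * 18 * 8
Area = 72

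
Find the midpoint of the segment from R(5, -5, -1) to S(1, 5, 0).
Midpoint = ((5+1)/2, (-5+5)/2, (-1+0)/2) = (3, 0, -0.5)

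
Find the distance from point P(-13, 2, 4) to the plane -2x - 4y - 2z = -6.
d = |(-2)(-13) + (-4)(2) + (-2)(4) - (-6)| / √((-2)² + (-4)² + (-2)²) = 16/√24 = 3.266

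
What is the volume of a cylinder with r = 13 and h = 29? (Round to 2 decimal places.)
Volume = pi * r² * h
Volume = pi * 13² * 29
Volume = pi * 169 * 29
Volume = pi * 4901
Volume = 15396.95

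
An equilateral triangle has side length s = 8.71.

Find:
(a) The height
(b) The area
(a) Height h = s·√3/2 = 8.71·√3/2 = 7.543
(b) Area = (√3/4)·s² = (√3/4)·8.71² = (√3/4)·75.8641 = 32.85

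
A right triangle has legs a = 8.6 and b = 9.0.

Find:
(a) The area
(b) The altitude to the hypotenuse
(a) Area = ½ab = ½·8.6·9.0 = 38.7
(b) Hypotenuse c = √(8.6² + 9.0²) = √154.96 = 12.4483
    Area = ½·c·h_c  →  h_c = 2·Area/c = 2·38.7/12.4483 = 6.218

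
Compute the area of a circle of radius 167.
Area = pi * r²
Area = pi * 167²
Area = pi * 27889
Area = 87615.88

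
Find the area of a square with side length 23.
Area = s²
Area = 23²
Area = 529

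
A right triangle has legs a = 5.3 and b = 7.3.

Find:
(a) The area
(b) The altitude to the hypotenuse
(a) Area = ½ab = ½·5.3·7.3 = 19.345
(b) Hypotenuse c = √(5.3² + 7.3²) = √81.38 = 9.02109
    Area = ½·c·h_c  →  h_c = 2·Area/c = 2·19.345/9.02109 = 4.289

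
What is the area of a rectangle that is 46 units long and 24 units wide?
Area = length * width
Area = 46 * 24
Area = 1104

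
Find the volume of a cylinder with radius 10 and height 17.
Volume = pi * r² * h
Volume = pi * 10² * 17
Volume = pi * 100 * 17
Volume = pi * 1700
Volume = 5340.71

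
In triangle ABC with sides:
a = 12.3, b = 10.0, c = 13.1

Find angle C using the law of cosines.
cos(C) = (a² + b² - c²)/(2ab)
cos(C) = (12.3² + 10.0² - 13.1²)/(2·12.3·10.0) = 79.68/246 = 0.323902
C = arccos(0.323902) = 71.1°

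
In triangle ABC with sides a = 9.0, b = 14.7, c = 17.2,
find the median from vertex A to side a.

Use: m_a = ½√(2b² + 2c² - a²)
m_a = ½√(2·14.7² + 2·17.2² - 9.0²)
m_a = ½√(432.18 + 591.68 - 81) = ½√942.86 = 15.35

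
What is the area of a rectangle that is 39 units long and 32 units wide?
Area = length * width
Area = 39 * 32
Area = 1248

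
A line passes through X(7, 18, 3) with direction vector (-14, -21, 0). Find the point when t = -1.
P(-1) = (7 + (-14)(-1), 18 + (-21)(-1), 3 + 0(-1)) = (21, 39, 3)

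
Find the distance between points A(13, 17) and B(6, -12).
Using the distance formula: d = sqrt((x₂-x₁)² + (y₂-y₁)²)
dx = 6 - 13 = -7
dy = (-12) - 17 = -29
d = sqrt((-7)² + (-29)²) = sqrt(49 + 841) = sqrt(890) = 29.83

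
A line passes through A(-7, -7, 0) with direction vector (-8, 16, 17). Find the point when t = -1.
P(-1) = (-7 + (-8)(-1), -7 + 16(-1), 0 + 17(-1)) = (1, -23, -17)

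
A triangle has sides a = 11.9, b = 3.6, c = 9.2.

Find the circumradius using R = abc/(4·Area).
s = (a+b+c)/2 = 12.35
Area = √(s(s-a)(s-b)(s-c)) = √(12.35·0.45·8.75·3.15) = 12.3765
R = abc/(4·Area) = (11.9·3.6·9.2)/(4·12.3765) = 394.128/49.506 = 7.961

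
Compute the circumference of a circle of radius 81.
Circumference = 2 * pi * r
Circumference = 2 * pi * 81
Circumference = 508.94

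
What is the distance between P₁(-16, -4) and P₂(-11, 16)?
Using the distance formula: d = sqrt((x₂-x₁)² + (y₂-y₁)²)
dx = (-11) - (-16) = 5
dy = 16 - (-4) = 20
d = sqrt(5² + 20²) = sqrt(25 + 400) = sqrt(425) = 20.62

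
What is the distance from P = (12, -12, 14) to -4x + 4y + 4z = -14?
d = |(-4)(12) + 4(-12) + 4(14) - (-14)| / √((-4)² + 4² + 4²) = 26/√48 = 3.753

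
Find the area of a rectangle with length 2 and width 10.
Area = length * width
Area = 2 * 10
Area = 20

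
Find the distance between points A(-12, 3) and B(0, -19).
Using the distance formula: d = sqrt((x₂-x₁)² + (y₂-y₁)²)
dx = 0 - (-12) = 12
dy = (-19) - 3 = -22
d = sqrt(12² + (-22)²) = sqrt(144 + 484) = sqrt(628) = 25.06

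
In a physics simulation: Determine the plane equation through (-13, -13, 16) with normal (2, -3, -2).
d = n·P = (2)(-13) + (-3)(-13) + (-2)(16) = -19
Plane: 2x - 3y - 2z = -19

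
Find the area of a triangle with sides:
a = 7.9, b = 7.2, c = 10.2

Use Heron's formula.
s = (a+b+c)/2 = (7.9+7.2+10.2)/2 = 12.65
A = √(s(s-a)(s-b)(s-c)) = √(12.65·4.75·5.45·2.45)
A = √802.318 = 28.33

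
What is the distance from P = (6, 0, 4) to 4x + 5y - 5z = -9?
d = |4(6) + 5(0) + (-5)(4) - (-9)| / √(4² + 5² + (-5)²) = 13/√66 = 1.6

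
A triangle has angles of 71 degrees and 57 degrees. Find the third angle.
Sum of angles in a triangle = 180 degrees
Third angle = 180 - 71 - 57
Third angle = 52 degrees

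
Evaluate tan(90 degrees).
tan(90 degrees) = undefined
Decimal approximation: undefined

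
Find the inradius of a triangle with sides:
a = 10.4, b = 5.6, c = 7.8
s = (a+b+c)/2 = (10.4+5.6+7.8)/2 = 11.9
Area = √(s(s-a)(s-b)(s-c)) = √(11.9·1.5·6.3·4.1) = 21.4724
r = Area/s = 21.4724/11.9 = 1.804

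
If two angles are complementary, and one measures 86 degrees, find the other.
Complementary angles sum to 90 degrees.
Other angle = 90 - 86
Other angle = 4 degrees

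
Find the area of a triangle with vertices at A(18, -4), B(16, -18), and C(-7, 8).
Using the coordinate formula: Area = (1/2)|x₁(y₂-y₃) + x₂(y₃-y₁) + x₃(y₁-y₂)|
Area = (1/2)|18((-18)-8) + 16(8-(-4)) + (-7)((-4)-(-18))|
Area = (1/2)|18*(-26) + 16*12 + (-7)*14|
Area = (1/2)|(-468) + 192 + (-98)|
Area = (1/2)*374 = 187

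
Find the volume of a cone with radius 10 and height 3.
Volume = (1/3) * pi * r² * h
Volume = (1/3) * pi * 10² * 3
Volume = (1/3) * pi * 100 * 3
Volume = (1/3) * pi * 300
Volume = 314.16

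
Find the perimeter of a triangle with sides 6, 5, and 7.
Perimeter = sum of all sides
Perimeter = 6 + 5 + 7
Perimeter = 18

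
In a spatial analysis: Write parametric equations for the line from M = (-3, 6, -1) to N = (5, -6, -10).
Direction vector d = N - M = (8, -12, -9)
x = -3 + 8t, y = 6 - 12t, z = -1 - 9t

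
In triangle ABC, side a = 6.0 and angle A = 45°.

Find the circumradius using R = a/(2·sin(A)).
R = a/(2·sin(A)) = 6.0/(2·sin(45°))
R = 6.0/(2·0.707107) = 6.0/1.414214 = 4.243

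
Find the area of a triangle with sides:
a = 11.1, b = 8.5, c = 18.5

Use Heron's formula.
s = (a+b+c)/2 = (11.1+8.5+18.5)/2 = 19.05
A = √(s(s-a)(s-b)(s-c)) = √(19.05·7.95·10.55·0.55)
A = √878.774 = 29.64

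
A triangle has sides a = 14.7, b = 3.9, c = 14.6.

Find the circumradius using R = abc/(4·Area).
s = (a+b+c)/2 = 16.6
Area = √(s(s-a)(s-b)(s-c)) = √(16.6·1.9·12.7·2) = 28.304
R = abc/(4·Area) = (14.7·3.9·14.6)/(4·28.304) = 837.018/113.216 = 7.393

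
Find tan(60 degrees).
tan(60 degrees) = sqrt(3)
Decimal approximation: 1.7321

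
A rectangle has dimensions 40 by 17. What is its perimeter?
Perimeter = 2 * (length + width)
Perimeter = 2 * (40 + 17)
Perimeter = 2 * 57
Perimeter = 114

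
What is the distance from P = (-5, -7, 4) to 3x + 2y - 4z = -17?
d = |3(-5) + 2(-7) + (-4)(4) - (-17)| / √(3² + 2² + (-4)²) = 28/√29 = 5.199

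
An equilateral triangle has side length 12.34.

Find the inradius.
For an equilateral triangle, r = s/(2√3) where s is the side.
r = 12.34/(2√3) = 12.34/3.464102 = 3.562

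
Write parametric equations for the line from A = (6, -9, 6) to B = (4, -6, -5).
Direction vector d = B - A = (-2, 3, -11)
x = 6 - 2t, y = -9 + 3t, z = 6 - 11t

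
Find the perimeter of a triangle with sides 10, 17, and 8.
Perimeter = sum of all sides
Perimeter = 10 + 17 + 8
Perimeter = 35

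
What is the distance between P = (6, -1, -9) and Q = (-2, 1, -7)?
d = √[(-8)² + (2)² + (2)²] = √72 = 8.485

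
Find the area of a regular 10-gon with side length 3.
For a regular 10-gon with side length s = 3:
Apothem a = s / (2*tan(pi/10)) = 3 / (2*tan(pi/10)) ≈ 4.6165
Perimeter P = 10 * 3 = 30
Area = (1/2) * P * a = (1/2) * 30 * 4.6165 = 69.25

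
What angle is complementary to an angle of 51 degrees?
Complementary angles sum to 90 degrees.
Other angle = 90 - 51
Other angle = 39 degrees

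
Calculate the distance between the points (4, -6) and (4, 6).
Using the distance formula: d = sqrt((x₂-x₁)² + (y₂-y₁)²)
dx = 4 - 4 = 0
dy = 6 - (-6) = 12
d = sqrt(0² + 12²) = sqrt(0 + 144) = sqrt(144) = 12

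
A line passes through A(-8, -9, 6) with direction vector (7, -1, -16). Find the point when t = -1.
P(-1) = (-8 + 7(-1), -9 + (-1)(-1), 6 + (-16)(-1)) = (-15, -8, 22)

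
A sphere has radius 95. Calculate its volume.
Volume = (4/3) * pi * r³
Volume = (4/3) * pi * 95³
Volume = (4/3) * pi * 857375
Volume = 3591364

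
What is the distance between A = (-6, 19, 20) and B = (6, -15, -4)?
d = √[(12)² + (-34)² + (-24)²] = √1876 = 43.31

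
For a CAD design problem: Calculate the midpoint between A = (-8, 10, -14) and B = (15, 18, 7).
Midpoint = ((-8+15)/2, (10+18)/2, (-14+7)/2) = (3.5, 14, -3.5)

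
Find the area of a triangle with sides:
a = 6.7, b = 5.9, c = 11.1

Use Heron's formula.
s = (a+b+c)/2 = (6.7+5.9+11.1)/2 = 11.85
A = √(s(s-a)(s-b)(s-c)) = √(11.85·5.15·5.95·0.75)
A = √272.335 = 16.5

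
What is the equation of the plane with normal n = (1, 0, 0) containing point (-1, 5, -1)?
d = n·P = (1)(-1) + (0)(5) + (0)(-1) = -1
Plane: x = -1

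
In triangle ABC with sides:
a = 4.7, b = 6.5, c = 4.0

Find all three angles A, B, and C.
By the law of cosines:
cos(A) = (b² + c² - a²)/(2bc) = 0.695385  →  A = 45.94°
cos(B) = (a² + c² - b²)/(2ac) = -0.110638  →  B = 96.35°
cos(C) = (a² + b² - c²)/(2ab) = 0.791162  →  C = 37.71°
Check: A + B + C = 180.0° ✓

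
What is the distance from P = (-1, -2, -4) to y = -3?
d = |0(-1) + 1(-2) + 0(-4) - (-3)| / √(0² + 1² + 0²) = 1/√1 = 1.0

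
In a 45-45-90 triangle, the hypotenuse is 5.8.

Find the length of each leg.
In a 45-45-90 triangle, hypotenuse = leg·√2  →  leg = hypotenuse/√2
leg = 5.8/√2 = 4.101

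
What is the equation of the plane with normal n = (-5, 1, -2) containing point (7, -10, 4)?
d = n·P = (-5)(7) + (1)(-10) + (-2)(4) = -53
Plane: -5x + y - 2z = -53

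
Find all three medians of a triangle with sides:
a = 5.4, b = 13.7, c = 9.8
Using m_x = ½√(2y² + 2z² - x²):
m_a = ½√(2·13.7² + 2·9.8² - 5.4²) = ½√538.3 = 11.6
m_b = ½√(2·5.4² + 2·9.8² - 13.7²) = ½√62.71 = 3.959
m_c = ½√(2·5.4² + 2·13.7² - 9.8²) = ½√337.66 = 9.188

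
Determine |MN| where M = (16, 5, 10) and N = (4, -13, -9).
d = √[(-12)² + (-18)² + (-19)²] = √829 = 28.79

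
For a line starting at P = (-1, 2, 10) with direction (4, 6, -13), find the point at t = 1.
P(1) = (-1 + 4(1), 2 + 6(1), 10 + (-13)(1)) = (3, 8, -3)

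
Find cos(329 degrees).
cos(329 degrees) = 0.8572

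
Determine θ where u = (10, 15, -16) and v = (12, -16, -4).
u·v = -56, |u|² = 581, |v|² = 416
cos θ = -56/√241696 ≈ -0.1139
θ ≈ 96.54°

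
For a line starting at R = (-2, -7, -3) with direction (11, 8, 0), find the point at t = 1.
P(1) = (-2 + 11(1), -7 + 8(1), -3 + 0(1)) = (9, 1, -3)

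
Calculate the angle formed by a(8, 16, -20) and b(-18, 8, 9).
a·b = -196, |a|² = 720, |b|² = 469
cos θ = -196/√337680 ≈ -0.3373
θ ≈ 109.7°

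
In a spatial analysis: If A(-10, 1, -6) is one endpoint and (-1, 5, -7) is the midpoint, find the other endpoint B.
B = (2×(-1) - (-10), 2×5 - 1, 2×(-7) - (-6)) = (8, 9, -8)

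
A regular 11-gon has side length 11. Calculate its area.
For a regular 11-gon with side length s = 11:
Apothem a = s / (2*tan(pi/11)) = 11 / (2*tan(pi/11)) ≈ 18.7313
Perimeter P = 11 * 11 = 121
Area = (1/2) * P * a = (1/2) * 121 * 18.7313 = 1133.24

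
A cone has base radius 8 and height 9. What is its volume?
Volume = (1/3) * pi * r² * h
Volume = (1/3) * pi * 8² * 9
Volume = (1/3) * pi * 64 * 9
Volume = (1/3) * pi * 576
Volume = 603.19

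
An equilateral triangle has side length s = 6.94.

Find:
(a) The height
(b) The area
(a) Height h = s·√3/2 = 6.94·√3/2 = 6.01
(b) Area = (√3/4)·s² = (√3/4)·6.94² = (√3/4)·48.1636 = 20.86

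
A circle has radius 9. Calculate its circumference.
Circumference = 2 * pi * r
Circumference = 2 * pi * 9
Circumference = 56.55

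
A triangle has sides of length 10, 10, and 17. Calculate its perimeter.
Perimeter = sum of all sides
Perimeter = 10 + 10 + 17
Perimeter = 37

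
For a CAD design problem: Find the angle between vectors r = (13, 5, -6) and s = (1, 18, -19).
r·s = 217, |r|² = 230, |s|² = 686
cos θ = 217/√157780 ≈ 0.5463
θ ≈ 56.89°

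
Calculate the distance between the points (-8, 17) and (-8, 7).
Using the distance formula: d = sqrt((x₂-x₁)² + (y₂-y₁)²)
dx = (-8) - (-8) = 0
dy = 7 - 17 = -10
d = sqrt(0² + (-10)²) = sqrt(0 + 100) = sqrt(100) = 10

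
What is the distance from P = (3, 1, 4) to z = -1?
d = |0(3) + 0(1) + 1(4) - (-1)| / √(0² + 0² + 1²) = 5/√1 = 5.0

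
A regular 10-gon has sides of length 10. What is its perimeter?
Perimeter = number of sides * side length
Perimeter = 10 * 10
Perimeter = 100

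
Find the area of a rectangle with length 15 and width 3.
Area = length * width
Area = 15 * 3
Area = 45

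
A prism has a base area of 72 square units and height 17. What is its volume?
Volume = base area * height
Volume = 72 * 17
Volume = 1224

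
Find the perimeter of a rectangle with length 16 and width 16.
Perimeter = 2 * (length + width)
Perimeter = 2 * (16 + 16)
Perimeter = 2 * 32
Perimeter = 64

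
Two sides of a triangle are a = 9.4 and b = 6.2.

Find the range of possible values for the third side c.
By the triangle inequality: |a - b| < c < a + b
|9.4 - 6.2| < c < 9.4 + 6.2
3.2 < c < 15.6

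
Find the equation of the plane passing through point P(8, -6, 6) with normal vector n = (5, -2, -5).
d = n·P = (5)(8) + (-2)(-6) + (-5)(6) = 22
Plane: 5x - 2y - 5z = 22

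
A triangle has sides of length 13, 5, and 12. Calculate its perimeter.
Perimeter = sum of all sides
Perimeter = 13 + 5 + 12
Perimeter = 30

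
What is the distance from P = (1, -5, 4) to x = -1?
d = |1(1) + 0(-5) + 0(4) - (-1)| / √(1² + 0² + 0²) = 2/√1 = 2.0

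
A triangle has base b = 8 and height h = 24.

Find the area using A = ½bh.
A = ½·8·24 = 96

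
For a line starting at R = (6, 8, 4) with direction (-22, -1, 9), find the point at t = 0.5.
P(0.5) = (6 + (-22)(0.5), 8 + (-1)(0.5), 4 + 9(0.5)) = (-5, 7.5, 8.5)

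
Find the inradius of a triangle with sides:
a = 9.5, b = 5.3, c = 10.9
s = (a+b+c)/2 = (9.5+5.3+10.9)/2 = 12.85
Area = √(s(s-a)(s-b)(s-c)) = √(12.85·3.35·7.55·1.95) = 25.1747
r = Area/s = 25.1747/12.85 = 1.959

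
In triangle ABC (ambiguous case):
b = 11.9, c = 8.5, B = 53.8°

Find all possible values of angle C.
sin(C)/c = sin(B)/b  →  sin(C) = c·sin(B)/b = 8.5·sin(53.8°)/11.9 = 0.576400
C₁ = arcsin(0.576400) = 35.2°,  C₂ = 180° - C₁ = 144.8°
Check C₂: A = 180° - 53.8° - 144.8° = -18.6° ≤ 0, rejected
C = 35.2° (one solution)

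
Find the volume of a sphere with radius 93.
Volume = (4/3) * pi * r³
Volume = (4/3) * pi * 93³
Volume = (4/3) * pi * 804357
Volume = 3369282.72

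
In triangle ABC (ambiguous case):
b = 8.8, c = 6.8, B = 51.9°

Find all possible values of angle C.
sin(C)/c = sin(B)/b  →  sin(C) = c·sin(B)/b = 6.8·sin(51.9°)/8.8 = 0.608086
C₁ = arcsin(0.608086) = 37.45°,  C₂ = 180° - C₁ = 142.55°
Check C₂: A = 180° - 51.9° - 142.55° = -14.45° ≤ 0, rejected
C = 37.45° (one solution)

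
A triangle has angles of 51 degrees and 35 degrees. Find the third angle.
Sum of angles in a triangle = 180 degrees
Third angle = 180 - 51 - 35
Third angle = 94 degrees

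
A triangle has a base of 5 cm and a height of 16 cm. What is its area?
Area = (1/2) * base * height
Area = (1/2) * 5 * 16
Area = 40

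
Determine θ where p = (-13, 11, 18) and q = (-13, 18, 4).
p·q = 439, |p|² = 614, |q|² = 509
cos θ = 439/√312526 ≈ 0.7853
θ ≈ 38.25°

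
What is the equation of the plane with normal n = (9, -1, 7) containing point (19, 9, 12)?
d = n·P = (9)(19) + (-1)(9) + (7)(12) = 246
Plane: 9x - y + 7z = 246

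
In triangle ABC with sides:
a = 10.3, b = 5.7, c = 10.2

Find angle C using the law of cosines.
cos(C) = (a² + b² - c²)/(2ab)
cos(C) = (10.3² + 5.7² - 10.2²)/(2·10.3·5.7) = 34.54/117.42 = 0.294158
C = arccos(0.294158) = 72.89°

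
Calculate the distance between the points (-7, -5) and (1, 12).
Using the distance formula: d = sqrt((x₂-x₁)² + (y₂-y₁)²)
dx = 1 - (-7) = 8
dy = 12 - (-5) = 17
d = sqrt(8² + 17²) = sqrt(64 + 289) = sqrt(353) = 18.79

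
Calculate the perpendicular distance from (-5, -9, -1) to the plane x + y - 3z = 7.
d = |1(-5) + 1(-9) + (-3)(-1) - (7)| / √(1² + 1² + (-3)²) = 18/√11 = 5.427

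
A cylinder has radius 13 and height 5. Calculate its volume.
Volume = pi * r² * h
Volume = pi * 13² * 5
Volume = pi * 169 * 5
Volume = pi * 845
Volume = 2654.65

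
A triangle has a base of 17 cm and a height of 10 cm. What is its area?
Area = (1/2) * base * height
Area = (1/2) * 17 * 10
Area = 85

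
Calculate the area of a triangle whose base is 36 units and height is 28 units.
Area = (1/2) * base * height
Area = (1/2) * 36 * 28
Area = 504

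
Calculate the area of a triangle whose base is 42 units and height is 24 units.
Area = (1/2) * base * height
Area = (1/2) * 42 * 24
Area = 504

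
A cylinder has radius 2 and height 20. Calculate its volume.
Volume = pi * r² * h
Volume = pi * 2² * 20
Volume = pi * 4 * 20
Volume = pi * 80
Volume = 251.33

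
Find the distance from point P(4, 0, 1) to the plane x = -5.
d = |1(4) + 0(0) + 0(1) - (-5)| / √(1² + 0² + 0²) = 9/√1 = 9.0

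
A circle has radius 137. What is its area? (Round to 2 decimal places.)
Area = pi * r²
Area = pi * 137²
Area = pi * 18769
Area = 58964.55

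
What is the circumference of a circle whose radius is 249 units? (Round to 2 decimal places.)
Circumference = 2 * pi * r
Circumference = 2 * pi * 249
Circumference = 1564.51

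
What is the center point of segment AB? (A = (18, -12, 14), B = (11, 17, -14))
Midpoint = ((18+11)/2, (-12+17)/2, (14-14)/2) = (14.5, 2.5, 0)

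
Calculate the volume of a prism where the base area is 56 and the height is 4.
Volume = base area * height
Volume = 56 * 4
Volume = 224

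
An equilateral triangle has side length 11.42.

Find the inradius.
For an equilateral triangle, r = s/(2√3) where s is the side.
r = 11.42/(2√3) = 11.42/3.464102 = 3.297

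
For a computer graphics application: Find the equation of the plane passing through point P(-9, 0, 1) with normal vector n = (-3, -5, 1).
d = n·P = (-3)(-9) + (-5)(0) + (1)(1) = 28
Plane: -3x - 5y + z = 28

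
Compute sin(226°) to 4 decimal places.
sin(226 degrees) = -0.7193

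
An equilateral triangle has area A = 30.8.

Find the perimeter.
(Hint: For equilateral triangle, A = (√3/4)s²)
A = (√3/4)s²  →  s² = 4A/√3 = 4·30.8/√3 = 71.1296
s = 8.43383
Perimeter = 3s = 25.3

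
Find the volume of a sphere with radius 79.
Volume = (4/3) * pi * r³
Volume = (4/3) * pi * 79³
Volume = (4/3) * pi * 493039
Volume = 2065236.93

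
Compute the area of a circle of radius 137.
Area = pi * r²
Area = pi * 137²
Area = pi * 18769
Area = 58964.55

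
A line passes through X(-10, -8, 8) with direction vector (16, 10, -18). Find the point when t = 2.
P(2) = (-10 + 16(2), -8 + 10(2), 8 + (-18)(2)) = (22, 12, -28)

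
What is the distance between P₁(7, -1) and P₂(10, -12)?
Using the distance formula: d = sqrt((x₂-x₁)² + (y₂-y₁)²)
dx = 10 - 7 = 3
dy = (-12) - (-1) = -11
d = sqrt(3² + (-11)²) = sqrt(9 + 121) = sqrt(130) = 11.40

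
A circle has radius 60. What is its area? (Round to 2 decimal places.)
Area = pi * r²
Area = pi * 60²
Area = pi * 3600
Area = 11309.73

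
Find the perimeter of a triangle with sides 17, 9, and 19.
Perimeter = sum of all sides
Perimeter = 17 + 9 + 19
Perimeter = 45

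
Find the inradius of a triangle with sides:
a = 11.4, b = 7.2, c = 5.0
s = (a+b+c)/2 = (11.4+7.2+5.0)/2 = 11.8
Area = √(s(s-a)(s-b)(s-c)) = √(11.8·0.4·4.6·6.8) = 12.1508
r = Area/s = 12.1508/11.8 = 1.03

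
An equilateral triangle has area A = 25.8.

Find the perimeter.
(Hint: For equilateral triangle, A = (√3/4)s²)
A = (√3/4)s²  →  s² = 4A/√3 = 4·25.8/√3 = 59.5825
s = 7.71897
Perimeter = 3s = 23.16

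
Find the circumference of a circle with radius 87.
Circumference = 2 * pi * r
Circumference = 2 * pi * 87
Circumference = 546.64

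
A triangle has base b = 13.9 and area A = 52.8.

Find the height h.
A = ½bh  →  h = 2A/b
h = 2·52.8/13.9 = 7.597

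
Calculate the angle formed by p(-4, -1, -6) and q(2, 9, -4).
p·q = 7, |p|² = 53, |q|² = 101
cos θ = 7/√5353 ≈ 0.09568
θ ≈ 84.51°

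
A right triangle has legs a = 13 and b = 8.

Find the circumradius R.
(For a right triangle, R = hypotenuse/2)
Hypotenuse c = √(13² + 8²) = √233 = 15.2643
R = c/2 = 7.632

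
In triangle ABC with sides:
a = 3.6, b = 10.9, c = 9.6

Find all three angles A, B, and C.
By the law of cosines:
cos(A) = (b² + c² - a²)/(2bc) = 0.946149  →  A = 18.89°
cos(B) = (a² + c² - b²)/(2ac) = -0.198061  →  B = 101.4°
cos(C) = (a² + b² - c²)/(2ab) = 0.504715  →  C = 59.69°
Check: A + B + C = 180.0° ✓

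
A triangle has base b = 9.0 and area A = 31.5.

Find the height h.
A = ½bh  →  h = 2A/b
h = 2·31.5/9.0 = 7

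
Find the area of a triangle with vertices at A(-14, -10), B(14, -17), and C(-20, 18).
Using the coordinate formula: Area = (1/2)|x₁(y₂-y₃) + x₂(y₃-y₁) + x₃(y₁-y₂)|
Area = (1/2)|(-14)((-17)-18) + 14(18-(-10)) + (-20)((-10)-(-17))|
Area = (1/2)|(-14)*(-35) + 14*28 + (-20)*7|
Area = (1/2)|490 + 392 + (-140)|
Area = (1/2)*742 = 371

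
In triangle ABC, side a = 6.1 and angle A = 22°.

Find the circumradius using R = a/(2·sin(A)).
R = a/(2·sin(A)) = 6.1/(2·sin(22°))
R = 6.1/(2·0.374607) = 6.1/0.749213 = 8.142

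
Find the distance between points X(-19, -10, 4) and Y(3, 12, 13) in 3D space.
d = √[(22)² + (22)² + (9)²] = √1049 = 32.39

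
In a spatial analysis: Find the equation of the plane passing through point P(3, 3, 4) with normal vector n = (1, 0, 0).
d = n·P = (1)(3) + (0)(3) + (0)(4) = 3
Plane: x = 3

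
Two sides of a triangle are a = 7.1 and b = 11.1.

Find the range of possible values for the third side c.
By the triangle inequality: |a - b| < c < a + b
|7.1 - 11.1| < c < 7.1 + 11.1
4 < c < 18.2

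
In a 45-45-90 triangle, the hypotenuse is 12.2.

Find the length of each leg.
In a 45-45-90 triangle, hypotenuse = leg·√2  →  leg = hypotenuse/√2
leg = 12.2/√2 = 8.627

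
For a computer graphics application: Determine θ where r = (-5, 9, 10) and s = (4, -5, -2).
r·s = -85, |r|² = 206, |s|² = 45
cos θ = -85/√9270 ≈ -0.8828
θ ≈ 152.0°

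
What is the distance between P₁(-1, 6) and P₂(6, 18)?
Using the distance formula: d = sqrt((x₂-x₁)² + (y₂-y₁)²)
dx = 6 - (-1) = 7
dy = 18 - 6 = 12
d = sqrt(7² + 12²) = sqrt(49 + 144) = sqrt(193) = 13.89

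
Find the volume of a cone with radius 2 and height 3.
Volume = (1/3) * pi * r² * h
Volume = (1/3) * pi * 2² * 3
Volume = (1/3) * pi * 4 * 3
Volume = (1/3) * pi * 12
Volume = 12.57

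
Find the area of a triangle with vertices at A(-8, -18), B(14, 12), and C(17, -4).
Using the coordinate formula: Area = (1/2)|x₁(y₂-y₃) + x₂(y₃-y₁) + x₃(y₁-y₂)|
Area = (1/2)|(-8)(12-(-4)) + 14((-4)-(-18)) + 17((-18)-12)|
Area = (1/2)|(-8)*16 + 14*14 + 17*(-30)|
Area = (1/2)|(-128) + 196 + (-510)|
Area = (1/2)*442 = 221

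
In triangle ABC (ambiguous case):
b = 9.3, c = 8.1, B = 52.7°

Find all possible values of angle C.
sin(C)/c = sin(B)/b  →  sin(C) = c·sin(B)/b = 8.1·sin(52.7°)/9.3 = 0.692832
C₁ = arcsin(0.692832) = 43.85°,  C₂ = 180° - C₁ = 136.15°
Check C₂: A = 180° - 52.7° - 136.15° = -8.85° ≤ 0, rejected
C = 43.85° (one solution)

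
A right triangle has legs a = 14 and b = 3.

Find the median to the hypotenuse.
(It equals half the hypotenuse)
Hypotenuse c = √(14² + 3²) = √205 = 14.3178
Median to hypotenuse = c/2 = 7.159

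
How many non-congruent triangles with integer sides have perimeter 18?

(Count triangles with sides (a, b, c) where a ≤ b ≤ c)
With a ≤ b ≤ c and a + b + c = 18, the triangle inequality a + b > c gives c < 18/2, so c ≤ 8.
Iterate a from 1 to ⌊p/3⌋ = 6; for each a, b ranges from a to ⌊(p−a)/2⌋ with c = p − a − b, keeping only c ≥ b.
Triples: (2, 8, 8), (3, 7, 8), (4, 6, 8), …
Count = 7 triangles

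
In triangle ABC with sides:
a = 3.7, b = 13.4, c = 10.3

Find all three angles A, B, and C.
By the law of cosines:
cos(A) = (b² + c² - a²)/(2bc) = 0.985220  →  A = 9.863°
cos(B) = (a² + c² - b²)/(2ac) = -0.784309  →  B = 141.7°
cos(C) = (a² + b² - c²)/(2ab) = 0.878983  →  C = 28.48°
Check: A + B + C = 180.0° ✓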